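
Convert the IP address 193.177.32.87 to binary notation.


193 = 11000001
177 = 10110001
32 = 00100000
87 = 01010111
Binary: 11000001.10110001.00100000.01010111


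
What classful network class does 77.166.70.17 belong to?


First octet: 77
Binary: 01001101
0xxxxxxx -> Class A (1-126)
Class A, default mask 255.0.0.0 (/8)


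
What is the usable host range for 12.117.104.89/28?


Network: 12.117.104.80
Broadcast: 12.117.104.95
First usable = network + 1
Last usable = broadcast - 1
Range: 12.117.104.81 to 12.117.104.94


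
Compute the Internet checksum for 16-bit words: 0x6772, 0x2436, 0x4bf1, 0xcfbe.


Sum all words (with carry folding):
+ 0x6772 = 0x6772
+ 0x2436 = 0x8ba8
+ 0x4bf1 = 0xd799
+ 0xcfbe = 0xa758
One's complement: ~0xa758
Checksum = 0x58a7


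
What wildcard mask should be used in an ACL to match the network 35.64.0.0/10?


Subnet mask: 255.192.0.0
Wildcard = 255.255.255.255 - subnet mask
255 - 255 = 0
255 - 192 = 63
255 - 0 = 255
255 - 0 = 255
Wildcard: 0.63.255.255


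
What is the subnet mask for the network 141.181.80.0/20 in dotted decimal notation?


/20 means 20 network bits, 12 host bits
Binary: 11111111111111111111000000000000
Mask: 255.255.240.0


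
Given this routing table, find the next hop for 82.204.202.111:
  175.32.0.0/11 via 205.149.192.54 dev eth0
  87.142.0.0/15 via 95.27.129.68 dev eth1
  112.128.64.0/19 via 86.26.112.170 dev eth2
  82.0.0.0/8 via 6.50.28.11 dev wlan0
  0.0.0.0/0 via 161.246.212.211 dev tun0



Longest prefix match for 82.204.202.111:
  /11 175.32.0.0: no
  /15 87.142.0.0: no
  /19 112.128.64.0: no
  /8 82.0.0.0: MATCH
  /0 0.0.0.0: MATCH
Selected: next-hop 6.50.28.11 via wlan0 (matched /8)


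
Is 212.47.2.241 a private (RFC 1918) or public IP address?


RFC 1918 private ranges:
  10.0.0.0/8 (10.0.0.0 - 10.255.255.255)
  172.16.0.0/12 (172.16.0.0 - 172.31.255.255)
  192.168.0.0/16 (192.168.0.0 - 192.168.255.255)
Public (not in any RFC 1918 range)


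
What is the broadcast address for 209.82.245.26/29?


Network: 209.82.245.24/29
Host bits = 3
Set all host bits to 1:
Broadcast: 209.82.245.31


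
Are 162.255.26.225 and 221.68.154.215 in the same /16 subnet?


Mask: 255.255.0.0
162.255.26.225 AND mask = 162.255.0.0
221.68.154.215 AND mask = 221.68.0.0
No, different subnets (162.255.0.0 vs 221.68.0.0)


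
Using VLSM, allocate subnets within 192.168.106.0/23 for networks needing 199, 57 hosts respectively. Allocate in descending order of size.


199 hosts -> /24 (254 usable): 192.168.106.0/24
57 hosts -> /26 (62 usable): 192.168.107.0/26
Allocation: 192.168.106.0/24 (199 hosts, 254 usable); 192.168.107.0/26 (57 hosts, 62 usable)


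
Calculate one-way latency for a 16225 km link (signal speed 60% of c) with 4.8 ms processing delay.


Speed = 0.6 * 3e5 km/s = 180000 km/s
Propagation delay = 16225 / 180000 = 0.0901 s = 90.1389 ms
Processing delay = 4.8 ms
Total one-way latency = 94.9389 ms


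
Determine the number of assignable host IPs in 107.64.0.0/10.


Host bits = 32 - 10 = 22
Total addresses = 2^22 = 4194304
Usable = total - 2 (network and broadcast)
Usable hosts: 4194302


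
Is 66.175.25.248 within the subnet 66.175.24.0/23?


Subnet network: 66.175.24.0
Test IP AND mask: 66.175.24.0
Yes, 66.175.25.248 is in 66.175.24.0/23


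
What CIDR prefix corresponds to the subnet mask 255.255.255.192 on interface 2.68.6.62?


Binary: 11111111.11111111.11111111.11000000
Count leading 1s
Prefix: /26


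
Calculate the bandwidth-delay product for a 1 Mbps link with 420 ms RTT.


BDP = bandwidth * RTT
= 1 Mbps * 420 ms
= 1 * 1e6 * 420 / 1000 bits
= 420000 bits
= 52500 bytes
= 51.2695 KB
BDP = 420000 bits (52500 bytes)


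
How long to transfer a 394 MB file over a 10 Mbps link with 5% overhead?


Effective throughput = 10 * (1 - 5/100) = 9.5 Mbps
File size in Mb = 394 * 8 = 3152 Mb
Time = 3152 / 9.5
Time = 331.7895 seconds


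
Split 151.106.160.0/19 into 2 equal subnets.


New prefix = 19 + 1 = 20
Each subnet has 4096 addresses
  151.106.160.0/20
  151.106.176.0/20
Subnets: 151.106.160.0/20, 151.106.176.0/20


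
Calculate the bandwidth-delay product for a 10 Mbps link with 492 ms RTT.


BDP = bandwidth * RTT
= 10 Mbps * 492 ms
= 10 * 1e6 * 492 / 1000 bits
= 4920000 bits
= 615000 bytes
= 600.5859 KB
BDP = 4920000 bits (615000 bytes)


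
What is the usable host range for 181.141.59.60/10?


Network: 181.128.0.0
Broadcast: 181.191.255.255
First usable = network + 1
Last usable = broadcast - 1
Range: 181.128.0.1 to 181.191.255.254


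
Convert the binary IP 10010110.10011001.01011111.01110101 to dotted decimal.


10010110 = 150
10011001 = 153
01011111 = 95
01110101 = 117
IP: 150.153.95.117


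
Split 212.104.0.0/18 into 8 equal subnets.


New prefix = 18 + 3 = 21
Each subnet has 2048 addresses
  212.104.0.0/21
  212.104.8.0/21
  212.104.16.0/21
  212.104.24.0/21
  212.104.32.0/21
  212.104.40.0/21
  212.104.48.0/21
  212.104.56.0/21
Subnets: 212.104.0.0/21, 212.104.8.0/21, 212.104.16.0/21, 212.104.24.0/21, 212.104.32.0/21, 212.104.40.0/21, 212.104.48.0/21, 212.104.56.0/21


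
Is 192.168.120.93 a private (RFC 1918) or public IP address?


RFC 1918 private ranges:
  10.0.0.0/8 (10.0.0.0 - 10.255.255.255)
  172.16.0.0/12 (172.16.0.0 - 172.31.255.255)
  192.168.0.0/16 (192.168.0.0 - 192.168.255.255)
Private (in 192.168.0.0/16)


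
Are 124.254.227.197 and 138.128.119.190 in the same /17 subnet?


Mask: 255.255.128.0
124.254.227.197 AND mask = 124.254.128.0
138.128.119.190 AND mask = 138.128.0.0
No, different subnets (124.254.128.0 vs 138.128.0.0)


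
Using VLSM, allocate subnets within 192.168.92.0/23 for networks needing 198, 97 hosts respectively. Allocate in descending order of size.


198 hosts -> /24 (254 usable): 192.168.92.0/24
97 hosts -> /25 (126 usable): 192.168.93.0/25
Allocation: 192.168.92.0/24 (198 hosts, 254 usable); 192.168.93.0/25 (97 hosts, 126 usable)


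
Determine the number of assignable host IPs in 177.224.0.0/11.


Host bits = 32 - 11 = 21
Total addresses = 2^21 = 2097152
Usable = total - 2 (network and broadcast)
Usable hosts: 2097150


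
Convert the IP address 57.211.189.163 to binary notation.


57 = 00111001
211 = 11010011
189 = 10111101
163 = 10100011
Binary: 00111001.11010011.10111101.10100011


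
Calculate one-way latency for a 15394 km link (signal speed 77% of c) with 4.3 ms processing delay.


Speed = 0.77 * 3e5 km/s = 231000 km/s
Propagation delay = 15394 / 231000 = 0.0666 s = 66.6407 ms
Processing delay = 4.3 ms
Total one-way latency = 70.9407 ms


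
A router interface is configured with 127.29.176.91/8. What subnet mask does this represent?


/8 means 8 network bits, 24 host bits
Binary: 11111111000000000000000000000000
Mask: 255.0.0.0


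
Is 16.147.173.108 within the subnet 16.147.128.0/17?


Subnet network: 16.147.128.0
Test IP AND mask: 16.147.128.0
Yes, 16.147.173.108 is in 16.147.128.0/17


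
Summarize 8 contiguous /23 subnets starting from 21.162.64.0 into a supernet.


Original prefix: /23
Number of subnets: 8 = 2^3
New prefix = 23 - 3 = 20
Supernet: 21.162.64.0/20


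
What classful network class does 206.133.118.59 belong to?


First octet: 206
Binary: 11001110
110xxxxx -> Class C (192-223)
Class C, default mask 255.255.255.0 (/24)


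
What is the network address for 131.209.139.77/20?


IP:   10000011.11010001.10001011.01001101
Mask: 11111111.11111111.11110000.00000000
AND operation:
Net:  10000011.11010001.10000000.00000000
Network: 131.209.128.0/20


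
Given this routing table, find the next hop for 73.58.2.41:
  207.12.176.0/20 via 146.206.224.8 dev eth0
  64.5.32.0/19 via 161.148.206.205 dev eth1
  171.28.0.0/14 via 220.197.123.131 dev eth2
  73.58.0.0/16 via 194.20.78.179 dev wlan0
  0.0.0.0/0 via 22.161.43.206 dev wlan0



Longest prefix match for 73.58.2.41:
  /20 207.12.176.0: no
  /19 64.5.32.0: no
  /14 171.28.0.0: no
  /16 73.58.0.0: MATCH
  /0 0.0.0.0: MATCH
Selected: next-hop 194.20.78.179 via wlan0 (matched /16)


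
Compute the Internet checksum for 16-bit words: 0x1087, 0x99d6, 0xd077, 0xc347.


Sum all words (with carry folding):
+ 0x1087 = 0x1087
+ 0x99d6 = 0xaa5d
+ 0xd077 = 0x7ad5
+ 0xc347 = 0x3e1d
One's complement: ~0x3e1d
Checksum = 0xc1e2


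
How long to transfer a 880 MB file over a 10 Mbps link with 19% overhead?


Effective throughput = 10 * (1 - 19/100) = 8.1 Mbps
File size in Mb = 880 * 8 = 7040 Mb
Time = 7040 / 8.1
Time = 869.1358 seconds


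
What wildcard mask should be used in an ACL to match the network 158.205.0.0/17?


Subnet mask: 255.255.128.0
Wildcard = 255.255.255.255 - subnet mask
255 - 255 = 0
255 - 255 = 0
255 - 128 = 127
255 - 0 = 255
Wildcard: 0.0.127.255


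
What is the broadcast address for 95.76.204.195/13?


Network: 95.72.0.0/13
Host bits = 19
Set all host bits to 1:
Broadcast: 95.79.255.255


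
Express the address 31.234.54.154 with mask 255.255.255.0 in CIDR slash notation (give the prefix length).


Binary: 11111111.11111111.11111111.00000000
Count leading 1s
Prefix: /24


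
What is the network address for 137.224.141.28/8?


IP:   10001001.11100000.10001101.00011100
Mask: 11111111.00000000.00000000.00000000
AND operation:
Net:  10001001.00000000.00000000.00000000
Network: 137.0.0.0/8


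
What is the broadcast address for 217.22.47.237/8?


Network: 217.0.0.0/8
Host bits = 24
Set all host bits to 1:
Broadcast: 217.255.255.255


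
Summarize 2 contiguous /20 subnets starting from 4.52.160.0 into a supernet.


Original prefix: /20
Number of subnets: 2 = 2^1
New prefix = 20 - 1 = 19
Supernet: 4.52.160.0/19


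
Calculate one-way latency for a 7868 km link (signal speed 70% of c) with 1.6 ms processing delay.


Speed = 0.7 * 3e5 km/s = 210000 km/s
Propagation delay = 7868 / 210000 = 0.0375 s = 37.4667 ms
Processing delay = 1.6 ms
Total one-way latency = 39.0667 ms


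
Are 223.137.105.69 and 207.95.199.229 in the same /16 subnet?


Mask: 255.255.0.0
223.137.105.69 AND mask = 223.137.0.0
207.95.199.229 AND mask = 207.95.0.0
No, different subnets (223.137.0.0 vs 207.95.0.0)


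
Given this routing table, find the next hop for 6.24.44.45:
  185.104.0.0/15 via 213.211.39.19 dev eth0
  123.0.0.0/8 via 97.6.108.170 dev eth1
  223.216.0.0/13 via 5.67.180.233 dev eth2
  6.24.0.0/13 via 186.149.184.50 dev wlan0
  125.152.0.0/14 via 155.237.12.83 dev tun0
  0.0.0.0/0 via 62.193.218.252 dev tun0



Longest prefix match for 6.24.44.45:
  /15 185.104.0.0: no
  /8 123.0.0.0: no
  /13 223.216.0.0: no
  /13 6.24.0.0: MATCH
  /14 125.152.0.0: no
  /0 0.0.0.0: MATCH
Selected: next-hop 186.149.184.50 via wlan0 (matched /13)


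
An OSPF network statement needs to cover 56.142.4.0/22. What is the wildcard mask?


Subnet mask: 255.255.252.0
Wildcard = 255.255.255.255 - subnet mask
255 - 255 = 0
255 - 255 = 0
255 - 252 = 3
255 - 0 = 255
Wildcard: 0.0.3.255


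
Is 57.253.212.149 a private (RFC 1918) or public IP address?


RFC 1918 private ranges:
  10.0.0.0/8 (10.0.0.0 - 10.255.255.255)
  172.16.0.0/12 (172.16.0.0 - 172.31.255.255)
  192.168.0.0/16 (192.168.0.0 - 192.168.255.255)
Public (not in any RFC 1918 range)


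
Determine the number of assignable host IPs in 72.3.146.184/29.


Host bits = 32 - 29 = 3
Total addresses = 2^3 = 8
Usable = total - 2 (network and broadcast)
Usable hosts: 6


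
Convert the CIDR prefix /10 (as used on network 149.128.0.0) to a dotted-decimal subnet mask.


/10 means 10 network bits, 22 host bits
Binary: 11111111110000000000000000000000
Mask: 255.192.0.0


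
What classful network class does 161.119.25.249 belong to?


First octet: 161
Binary: 10100001
10xxxxxx -> Class B (128-191)
Class B, default mask 255.255.0.0 (/16)


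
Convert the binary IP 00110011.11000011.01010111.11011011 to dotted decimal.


00110011 = 51
11000011 = 195
01010111 = 87
11011011 = 219
IP: 51.195.87.219


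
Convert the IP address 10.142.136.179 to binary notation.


10 = 00001010
142 = 10001110
136 = 10001000
179 = 10110011
Binary: 00001010.10001110.10001000.10110011


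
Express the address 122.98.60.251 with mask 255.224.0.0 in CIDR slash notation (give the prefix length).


Binary: 11111111.11100000.00000000.00000000
Count leading 1s
Prefix: /11


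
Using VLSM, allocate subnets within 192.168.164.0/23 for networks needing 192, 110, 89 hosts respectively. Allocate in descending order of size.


192 hosts -> /24 (254 usable): 192.168.164.0/24
110 hosts -> /25 (126 usable): 192.168.165.0/25
89 hosts -> /25 (126 usable): 192.168.165.128/25
Allocation: 192.168.164.0/24 (192 hosts, 254 usable); 192.168.165.0/25 (110 hosts, 126 usable); 192.168.165.128/25 (89 hosts, 126 usable)


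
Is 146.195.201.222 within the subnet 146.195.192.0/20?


Subnet network: 146.195.192.0
Test IP AND mask: 146.195.192.0
Yes, 146.195.201.222 is in 146.195.192.0/20


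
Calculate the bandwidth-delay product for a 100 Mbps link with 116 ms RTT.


BDP = bandwidth * RTT
= 100 Mbps * 116 ms
= 100 * 1e6 * 116 / 1000 bits
= 11600000 bits
= 1450000 bytes
= 1416.0156 KB
BDP = 11600000 bits (1450000 bytes)


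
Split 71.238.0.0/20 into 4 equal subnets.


New prefix = 20 + 2 = 22
Each subnet has 1024 addresses
  71.238.0.0/22
  71.238.4.0/22
  71.238.8.0/22
  71.238.12.0/22
Subnets: 71.238.0.0/22, 71.238.4.0/22, 71.238.8.0/22, 71.238.12.0/22


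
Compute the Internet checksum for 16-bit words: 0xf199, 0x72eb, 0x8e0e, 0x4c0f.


Sum all words (with carry folding):
+ 0xf199 = 0xf199
+ 0x72eb = 0x6485
+ 0x8e0e = 0xf293
+ 0x4c0f = 0x3ea3
One's complement: ~0x3ea3
Checksum = 0xc15c


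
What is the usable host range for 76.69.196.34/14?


Network: 76.68.0.0
Broadcast: 76.71.255.255
First usable = network + 1
Last usable = broadcast - 1
Range: 76.68.0.1 to 76.71.255.254


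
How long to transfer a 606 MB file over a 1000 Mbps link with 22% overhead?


Effective throughput = 1000 * (1 - 22/100) = 780 Mbps
File size in Mb = 606 * 8 = 4848 Mb
Time = 4848 / 780
Time = 6.2154 seconds


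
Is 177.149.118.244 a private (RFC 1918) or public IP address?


RFC 1918 private ranges:
  10.0.0.0/8 (10.0.0.0 - 10.255.255.255)
  172.16.0.0/12 (172.16.0.0 - 172.31.255.255)
  192.168.0.0/16 (192.168.0.0 - 192.168.255.255)
Public (not in any RFC 1918 range)


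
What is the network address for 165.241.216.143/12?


IP:   10100101.11110001.11011000.10001111
Mask: 11111111.11110000.00000000.00000000
AND operation:
Net:  10100101.11110000.00000000.00000000
Network: 165.240.0.0/12


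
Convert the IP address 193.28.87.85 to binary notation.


193 = 11000001
28 = 00011100
87 = 01010111
85 = 01010101
Binary: 11000001.00011100.01010111.01010101


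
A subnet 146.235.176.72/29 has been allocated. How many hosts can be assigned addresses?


Host bits = 32 - 29 = 3
Total addresses = 2^3 = 8
Usable = total - 2 (network and broadcast)
Usable hosts: 6


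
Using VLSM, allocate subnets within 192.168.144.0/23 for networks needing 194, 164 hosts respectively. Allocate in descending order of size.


194 hosts -> /24 (254 usable): 192.168.144.0/24
164 hosts -> /24 (254 usable): 192.168.145.0/24
Allocation: 192.168.144.0/24 (194 hosts, 254 usable); 192.168.145.0/24 (164 hosts, 254 usable)


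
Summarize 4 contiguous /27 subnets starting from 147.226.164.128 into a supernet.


Original prefix: /27
Number of subnets: 4 = 2^2
New prefix = 27 - 2 = 25
Supernet: 147.226.164.128/25


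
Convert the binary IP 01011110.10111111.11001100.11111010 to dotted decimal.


01011110 = 94
10111111 = 191
11001100 = 204
11111010 = 250
IP: 94.191.204.250


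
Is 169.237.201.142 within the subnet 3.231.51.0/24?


Subnet network: 3.231.51.0
Test IP AND mask: 169.237.201.0
No, 169.237.201.142 is not in 3.231.51.0/24


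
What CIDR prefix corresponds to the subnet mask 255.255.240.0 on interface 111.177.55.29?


Binary: 11111111.11111111.11110000.00000000
Count leading 1s
Prefix: /20


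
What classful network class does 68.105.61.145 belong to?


First octet: 68
Binary: 01000100
0xxxxxxx -> Class A (1-126)
Class A, default mask 255.0.0.0 (/8)


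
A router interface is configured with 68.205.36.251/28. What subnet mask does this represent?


/28 means 28 network bits, 4 host bits
Binary: 11111111111111111111111111110000
Mask: 255.255.255.240


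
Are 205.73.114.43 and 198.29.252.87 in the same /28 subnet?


Mask: 255.255.255.240
205.73.114.43 AND mask = 205.73.114.32
198.29.252.87 AND mask = 198.29.252.80
No, different subnets (205.73.114.32 vs 198.29.252.80)


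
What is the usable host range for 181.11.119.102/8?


Network: 181.0.0.0
Broadcast: 181.255.255.255
First usable = network + 1
Last usable = broadcast - 1
Range: 181.0.0.1 to 181.255.255.254


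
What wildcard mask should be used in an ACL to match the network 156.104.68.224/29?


Subnet mask: 255.255.255.248
Wildcard = 255.255.255.255 - subnet mask
255 - 255 = 0
255 - 255 = 0
255 - 255 = 0
255 - 248 = 7
Wildcard: 0.0.0.7


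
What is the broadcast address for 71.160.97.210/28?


Network: 71.160.97.208/28
Host bits = 4
Set all host bits to 1:
Broadcast: 71.160.97.223


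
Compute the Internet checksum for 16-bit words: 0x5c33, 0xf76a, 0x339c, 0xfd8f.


Sum all words (with carry folding):
+ 0x5c33 = 0x5c33
+ 0xf76a = 0x539e
+ 0x339c = 0x873a
+ 0xfd8f = 0x84ca
One's complement: ~0x84ca
Checksum = 0x7b35


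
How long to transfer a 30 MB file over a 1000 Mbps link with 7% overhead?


Effective throughput = 1000 * (1 - 7/100) = 930.0 Mbps
File size in Mb = 30 * 8 = 240 Mb
Time = 240 / 930.0
Time = 0.2581 seconds


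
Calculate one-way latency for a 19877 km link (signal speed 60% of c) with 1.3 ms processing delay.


Speed = 0.6 * 3e5 km/s = 180000 km/s
Propagation delay = 19877 / 180000 = 0.1104 s = 110.4278 ms
Processing delay = 1.3 ms
Total one-way latency = 111.7278 ms


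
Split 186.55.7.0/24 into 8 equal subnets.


New prefix = 24 + 3 = 27
Each subnet has 32 addresses
  186.55.7.0/27
  186.55.7.32/27
  186.55.7.64/27
  186.55.7.96/27
  186.55.7.128/27
  186.55.7.160/27
  186.55.7.192/27
  186.55.7.224/27
Subnets: 186.55.7.0/27, 186.55.7.32/27, 186.55.7.64/27, 186.55.7.96/27, 186.55.7.128/27, 186.55.7.160/27, 186.55.7.192/27, 186.55.7.224/27


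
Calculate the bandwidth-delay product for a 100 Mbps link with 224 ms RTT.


BDP = bandwidth * RTT
= 100 Mbps * 224 ms
= 100 * 1e6 * 224 / 1000 bits
= 22400000 bits
= 2800000 bytes
= 2734.375 KB
BDP = 22400000 bits (2800000 bytes)


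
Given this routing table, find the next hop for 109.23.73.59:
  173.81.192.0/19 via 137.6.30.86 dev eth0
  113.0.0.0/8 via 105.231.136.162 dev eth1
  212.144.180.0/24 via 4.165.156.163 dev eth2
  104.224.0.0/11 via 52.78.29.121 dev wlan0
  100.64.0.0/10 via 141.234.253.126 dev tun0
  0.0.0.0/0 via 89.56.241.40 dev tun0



Longest prefix match for 109.23.73.59:
  /19 173.81.192.0: no
  /8 113.0.0.0: no
  /24 212.144.180.0: no
  /11 104.224.0.0: no
  /10 100.64.0.0: no
  /0 0.0.0.0: MATCH
Selected: next-hop 89.56.241.40 via tun0 (matched /0)


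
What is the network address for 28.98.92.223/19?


IP:   00011100.01100010.01011100.11011111
Mask: 11111111.11111111.11100000.00000000
AND operation:
Net:  00011100.01100010.01000000.00000000
Network: 28.98.64.0/19


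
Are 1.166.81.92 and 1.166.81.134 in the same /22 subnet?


Mask: 255.255.252.0
1.166.81.92 AND mask = 1.166.80.0
1.166.81.134 AND mask = 1.166.80.0
Yes, same subnet (1.166.80.0)


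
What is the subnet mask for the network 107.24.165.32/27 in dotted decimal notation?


/27 means 27 network bits, 5 host bits
Binary: 11111111111111111111111111100000
Mask: 255.255.255.224


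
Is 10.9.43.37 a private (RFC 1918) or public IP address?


RFC 1918 private ranges:
  10.0.0.0/8 (10.0.0.0 - 10.255.255.255)
  172.16.0.0/12 (172.16.0.0 - 172.31.255.255)
  192.168.0.0/16 (192.168.0.0 - 192.168.255.255)
Private (in 10.0.0.0/8)


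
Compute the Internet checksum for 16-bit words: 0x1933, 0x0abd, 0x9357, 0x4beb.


Sum all words (with carry folding):
+ 0x1933 = 0x1933
+ 0x0abd = 0x23f0
+ 0x9357 = 0xb747
+ 0x4beb = 0x0333
One's complement: ~0x0333
Checksum = 0xfccc


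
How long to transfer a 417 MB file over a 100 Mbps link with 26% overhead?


Effective throughput = 100 * (1 - 26/100) = 74 Mbps
File size in Mb = 417 * 8 = 3336 Mb
Time = 3336 / 74
Time = 45.0811 seconds


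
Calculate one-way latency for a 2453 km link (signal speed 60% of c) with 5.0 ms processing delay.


Speed = 0.6 * 3e5 km/s = 180000 km/s
Propagation delay = 2453 / 180000 = 0.0136 s = 13.6278 ms
Processing delay = 5.0 ms
Total one-way latency = 18.6278 ms


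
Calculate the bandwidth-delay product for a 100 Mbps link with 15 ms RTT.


BDP = bandwidth * RTT
= 100 Mbps * 15 ms
= 100 * 1e6 * 15 / 1000 bits
= 1500000 bits
= 187500 bytes
= 183.1055 KB
BDP = 1500000 bits (187500 bytes)


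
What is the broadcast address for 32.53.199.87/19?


Network: 32.53.192.0/19
Host bits = 13
Set all host bits to 1:
Broadcast: 32.53.223.255


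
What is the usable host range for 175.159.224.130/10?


Network: 175.128.0.0
Broadcast: 175.191.255.255
First usable = network + 1
Last usable = broadcast - 1
Range: 175.128.0.1 to 175.191.255.254


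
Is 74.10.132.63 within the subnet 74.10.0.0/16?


Subnet network: 74.10.0.0
Test IP AND mask: 74.10.0.0
Yes, 74.10.132.63 is in 74.10.0.0/16


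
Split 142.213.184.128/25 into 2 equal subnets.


New prefix = 25 + 1 = 26
Each subnet has 64 addresses
  142.213.184.128/26
  142.213.184.192/26
Subnets: 142.213.184.128/26, 142.213.184.192/26


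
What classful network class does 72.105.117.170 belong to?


First octet: 72
Binary: 01001000
0xxxxxxx -> Class A (1-126)
Class A, default mask 255.0.0.0 (/8)


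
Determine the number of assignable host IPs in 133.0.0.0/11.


Host bits = 32 - 11 = 21
Total addresses = 2^21 = 2097152
Usable = total - 2 (network and broadcast)
Usable hosts: 2097150


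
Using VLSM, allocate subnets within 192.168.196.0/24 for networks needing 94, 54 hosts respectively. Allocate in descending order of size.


94 hosts -> /25 (126 usable): 192.168.196.0/25
54 hosts -> /26 (62 usable): 192.168.196.128/26
Allocation: 192.168.196.0/25 (94 hosts, 126 usable); 192.168.196.128/26 (54 hosts, 62 usable)


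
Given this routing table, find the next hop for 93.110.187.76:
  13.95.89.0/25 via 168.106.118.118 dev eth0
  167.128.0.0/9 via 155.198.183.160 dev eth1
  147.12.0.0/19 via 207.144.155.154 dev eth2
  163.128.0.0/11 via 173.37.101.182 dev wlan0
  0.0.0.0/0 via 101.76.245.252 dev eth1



Longest prefix match for 93.110.187.76:
  /25 13.95.89.0: no
  /9 167.128.0.0: no
  /19 147.12.0.0: no
  /11 163.128.0.0: no
  /0 0.0.0.0: MATCH
Selected: next-hop 101.76.245.252 via eth1 (matched /0)


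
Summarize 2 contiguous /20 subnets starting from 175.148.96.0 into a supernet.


Original prefix: /20
Number of subnets: 2 = 2^1
New prefix = 20 - 1 = 19
Supernet: 175.148.96.0/19


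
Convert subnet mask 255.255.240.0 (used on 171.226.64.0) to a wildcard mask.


Subnet mask: 255.255.240.0
Wildcard = 255.255.255.255 - subnet mask
255 - 255 = 0
255 - 255 = 0
255 - 240 = 15
255 - 0 = 255
Wildcard: 0.0.15.255


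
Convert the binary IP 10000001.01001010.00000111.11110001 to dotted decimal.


10000001 = 129
01001010 = 74
00000111 = 7
11110001 = 241
IP: 129.74.7.241


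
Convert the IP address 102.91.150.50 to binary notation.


102 = 01100110
91 = 01011011
150 = 10010110
50 = 00110010
Binary: 01100110.01011011.10010110.00110010


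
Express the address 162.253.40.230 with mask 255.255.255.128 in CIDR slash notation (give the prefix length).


Binary: 11111111.11111111.11111111.10000000
Count leading 1s
Prefix: /25


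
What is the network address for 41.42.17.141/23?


IP:   00101001.00101010.00010001.10001101
Mask: 11111111.11111111.11111110.00000000
AND operation:
Net:  00101001.00101010.00010000.00000000
Network: 41.42.16.0/23


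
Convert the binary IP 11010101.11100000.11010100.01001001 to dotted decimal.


11010101 = 213
11100000 = 224
11010100 = 212
01001001 = 73
IP: 213.224.212.73


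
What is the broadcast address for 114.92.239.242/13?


Network: 114.88.0.0/13
Host bits = 19
Set all host bits to 1:
Broadcast: 114.95.255.255


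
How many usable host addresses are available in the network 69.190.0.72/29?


Host bits = 32 - 29 = 3
Total addresses = 2^3 = 8
Usable = total - 2 (network and broadcast)
Usable hosts: 6


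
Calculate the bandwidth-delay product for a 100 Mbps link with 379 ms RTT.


BDP = bandwidth * RTT
= 100 Mbps * 379 ms
= 100 * 1e6 * 379 / 1000 bits
= 37900000 bits
= 4737500 bytes
= 4626.4648 KB
BDP = 37900000 bits (4737500 bytes)


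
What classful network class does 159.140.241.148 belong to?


First octet: 159
Binary: 10011111
10xxxxxx -> Class B (128-191)
Class B, default mask 255.255.0.0 (/16)


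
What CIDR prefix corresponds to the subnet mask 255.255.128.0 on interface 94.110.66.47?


Binary: 11111111.11111111.10000000.00000000
Count leading 1s
Prefix: /17


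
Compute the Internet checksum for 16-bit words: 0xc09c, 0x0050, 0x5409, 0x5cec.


Sum all words (with carry folding):
+ 0xc09c = 0xc09c
+ 0x0050 = 0xc0ec
+ 0x5409 = 0x14f6
+ 0x5cec = 0x71e2
One's complement: ~0x71e2
Checksum = 0x8e1d


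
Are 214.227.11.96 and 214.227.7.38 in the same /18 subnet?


Mask: 255.255.192.0
214.227.11.96 AND mask = 214.227.0.0
214.227.7.38 AND mask = 214.227.0.0
Yes, same subnet (214.227.0.0)


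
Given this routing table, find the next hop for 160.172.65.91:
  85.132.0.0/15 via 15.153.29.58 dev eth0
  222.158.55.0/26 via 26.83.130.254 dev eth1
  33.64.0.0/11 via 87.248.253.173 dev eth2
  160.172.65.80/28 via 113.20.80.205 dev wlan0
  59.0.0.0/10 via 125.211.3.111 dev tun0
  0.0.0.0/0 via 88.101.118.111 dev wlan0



Longest prefix match for 160.172.65.91:
  /15 85.132.0.0: no
  /26 222.158.55.0: no
  /11 33.64.0.0: no
  /28 160.172.65.80: MATCH
  /10 59.0.0.0: no
  /0 0.0.0.0: MATCH
Selected: next-hop 113.20.80.205 via wlan0 (matched /28)


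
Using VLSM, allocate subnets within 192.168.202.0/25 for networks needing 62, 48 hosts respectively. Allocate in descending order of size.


62 hosts -> /26 (62 usable): 192.168.202.0/26
48 hosts -> /26 (62 usable): 192.168.202.64/26
Allocation: 192.168.202.0/26 (62 hosts, 62 usable); 192.168.202.64/26 (48 hosts, 62 usable)


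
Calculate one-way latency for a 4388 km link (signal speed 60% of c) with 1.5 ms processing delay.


Speed = 0.6 * 3e5 km/s = 180000 km/s
Propagation delay = 4388 / 180000 = 0.0244 s = 24.3778 ms
Processing delay = 1.5 ms
Total one-way latency = 25.8778 ms


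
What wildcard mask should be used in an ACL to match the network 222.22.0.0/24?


Subnet mask: 255.255.255.0
Wildcard = 255.255.255.255 - subnet mask
255 - 255 = 0
255 - 255 = 0
255 - 255 = 0
255 - 0 = 255
Wildcard: 0.0.0.255


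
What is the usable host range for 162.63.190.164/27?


Network: 162.63.190.160
Broadcast: 162.63.190.191
First usable = network + 1
Last usable = broadcast - 1
Range: 162.63.190.161 to 162.63.190.190


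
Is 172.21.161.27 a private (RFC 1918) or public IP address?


RFC 1918 private ranges:
  10.0.0.0/8 (10.0.0.0 - 10.255.255.255)
  172.16.0.0/12 (172.16.0.0 - 172.31.255.255)
  192.168.0.0/16 (192.168.0.0 - 192.168.255.255)
Private (in 172.16.0.0/12)


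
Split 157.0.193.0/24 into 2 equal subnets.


New prefix = 24 + 1 = 25
Each subnet has 128 addresses
  157.0.193.0/25
  157.0.193.128/25
Subnets: 157.0.193.0/25, 157.0.193.128/25


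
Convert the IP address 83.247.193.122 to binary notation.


83 = 01010011
247 = 11110111
193 = 11000001
122 = 01111010
Binary: 01010011.11110111.11000001.01111010


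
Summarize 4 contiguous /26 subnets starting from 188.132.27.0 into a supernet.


Original prefix: /26
Number of subnets: 4 = 2^2
New prefix = 26 - 2 = 24
Supernet: 188.132.27.0/24


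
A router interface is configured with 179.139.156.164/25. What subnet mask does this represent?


/25 means 25 network bits, 7 host bits
Binary: 11111111111111111111111110000000
Mask: 255.255.255.128


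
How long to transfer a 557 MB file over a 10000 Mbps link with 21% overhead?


Effective throughput = 10000 * (1 - 21/100) = 7900 Mbps
File size in Mb = 557 * 8 = 4456 Mb
Time = 4456 / 7900
Time = 0.5641 seconds


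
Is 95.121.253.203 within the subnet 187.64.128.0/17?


Subnet network: 187.64.128.0
Test IP AND mask: 95.121.128.0
No, 95.121.253.203 is not in 187.64.128.0/17


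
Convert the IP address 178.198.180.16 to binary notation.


178 = 10110010
198 = 11000110
180 = 10110100
16 = 00010000
Binary: 10110010.11000110.10110100.00010000


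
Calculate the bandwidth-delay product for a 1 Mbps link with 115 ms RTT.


BDP = bandwidth * RTT
= 1 Mbps * 115 ms
= 1 * 1e6 * 115 / 1000 bits
= 115000 bits
= 14375 bytes
= 14.0381 KB
BDP = 115000 bits (14375 bytes)


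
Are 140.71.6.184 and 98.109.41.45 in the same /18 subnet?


Mask: 255.255.192.0
140.71.6.184 AND mask = 140.71.0.0
98.109.41.45 AND mask = 98.109.0.0
No, different subnets (140.71.0.0 vs 98.109.0.0)


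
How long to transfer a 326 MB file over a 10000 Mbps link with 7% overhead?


Effective throughput = 10000 * (1 - 7/100) = 9300 Mbps
File size in Mb = 326 * 8 = 2608 Mb
Time = 2608 / 9300
Time = 0.2804 seconds


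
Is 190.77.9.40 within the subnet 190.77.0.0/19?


Subnet network: 190.77.0.0
Test IP AND mask: 190.77.0.0
Yes, 190.77.9.40 is in 190.77.0.0/19


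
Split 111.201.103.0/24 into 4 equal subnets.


New prefix = 24 + 2 = 26
Each subnet has 64 addresses
  111.201.103.0/26
  111.201.103.64/26
  111.201.103.128/26
  111.201.103.192/26
Subnets: 111.201.103.0/26, 111.201.103.64/26, 111.201.103.128/26, 111.201.103.192/26


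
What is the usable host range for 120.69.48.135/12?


Network: 120.64.0.0
Broadcast: 120.79.255.255
First usable = network + 1
Last usable = broadcast - 1
Range: 120.64.0.1 to 120.79.255.254


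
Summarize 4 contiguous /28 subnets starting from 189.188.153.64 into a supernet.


Original prefix: /28
Number of subnets: 4 = 2^2
New prefix = 28 - 2 = 26
Supernet: 189.188.153.64/26


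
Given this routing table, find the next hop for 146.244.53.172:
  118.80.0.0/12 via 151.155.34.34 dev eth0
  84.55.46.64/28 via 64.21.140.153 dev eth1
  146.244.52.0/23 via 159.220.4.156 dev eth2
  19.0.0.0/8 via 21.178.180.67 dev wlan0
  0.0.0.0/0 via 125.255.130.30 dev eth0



Longest prefix match for 146.244.53.172:
  /12 118.80.0.0: no
  /28 84.55.46.64: no
  /23 146.244.52.0: MATCH
  /8 19.0.0.0: no
  /0 0.0.0.0: MATCH
Selected: next-hop 159.220.4.156 via eth2 (matched /23)


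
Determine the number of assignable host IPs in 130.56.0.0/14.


Host bits = 32 - 14 = 18
Total addresses = 2^18 = 262144
Usable = total - 2 (network and broadcast)
Usable hosts: 262142


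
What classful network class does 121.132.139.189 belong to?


First octet: 121
Binary: 01111001
0xxxxxxx -> Class A (1-126)
Class A, default mask 255.0.0.0 (/8)


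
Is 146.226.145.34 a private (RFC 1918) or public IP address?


RFC 1918 private ranges:
  10.0.0.0/8 (10.0.0.0 - 10.255.255.255)
  172.16.0.0/12 (172.16.0.0 - 172.31.255.255)
  192.168.0.0/16 (192.168.0.0 - 192.168.255.255)
Public (not in any RFC 1918 range)


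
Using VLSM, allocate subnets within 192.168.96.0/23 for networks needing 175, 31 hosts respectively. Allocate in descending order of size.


175 hosts -> /24 (254 usable): 192.168.96.0/24
31 hosts -> /26 (62 usable): 192.168.97.0/26
Allocation: 192.168.96.0/24 (175 hosts, 254 usable); 192.168.97.0/26 (31 hosts, 62 usable)


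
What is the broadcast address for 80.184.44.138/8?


Network: 80.0.0.0/8
Host bits = 24
Set all host bits to 1:
Broadcast: 80.255.255.255


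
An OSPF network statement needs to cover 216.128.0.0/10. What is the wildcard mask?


Subnet mask: 255.192.0.0
Wildcard = 255.255.255.255 - subnet mask
255 - 255 = 0
255 - 192 = 63
255 - 0 = 255
255 - 0 = 255
Wildcard: 0.63.255.255


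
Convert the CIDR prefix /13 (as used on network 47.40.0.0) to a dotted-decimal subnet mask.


/13 means 13 network bits, 19 host bits
Binary: 11111111111110000000000000000000
Mask: 255.248.0.0


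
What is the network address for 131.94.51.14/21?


IP:   10000011.01011110.00110011.00001110
Mask: 11111111.11111111.11111000.00000000
AND operation:
Net:  10000011.01011110.00110000.00000000
Network: 131.94.48.0/21


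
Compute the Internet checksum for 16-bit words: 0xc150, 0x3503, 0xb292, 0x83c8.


Sum all words (with carry folding):
+ 0xc150 = 0xc150
+ 0x3503 = 0xf653
+ 0xb292 = 0xa8e6
+ 0x83c8 = 0x2caf
One's complement: ~0x2caf
Checksum = 0xd350


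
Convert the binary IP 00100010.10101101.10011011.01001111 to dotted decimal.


00100010 = 34
10101101 = 173
10011011 = 155
01001111 = 79
IP: 34.173.155.79


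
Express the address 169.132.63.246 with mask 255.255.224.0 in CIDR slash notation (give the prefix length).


Binary: 11111111.11111111.11100000.00000000
Count leading 1s
Prefix: /19


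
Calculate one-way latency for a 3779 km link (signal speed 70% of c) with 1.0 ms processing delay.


Speed = 0.7 * 3e5 km/s = 210000 km/s
Propagation delay = 3779 / 210000 = 0.018 s = 17.9952 ms
Processing delay = 1.0 ms
Total one-way latency = 18.9952 ms


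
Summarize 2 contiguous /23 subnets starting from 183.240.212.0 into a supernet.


Original prefix: /23
Number of subnets: 2 = 2^1
New prefix = 23 - 1 = 22
Supernet: 183.240.212.0/22


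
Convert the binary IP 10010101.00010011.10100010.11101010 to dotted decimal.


10010101 = 149
00010011 = 19
10100010 = 162
11101010 = 234
IP: 149.19.162.234


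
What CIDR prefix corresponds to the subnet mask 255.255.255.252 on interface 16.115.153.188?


Binary: 11111111.11111111.11111111.11111100
Count leading 1s
Prefix: /30


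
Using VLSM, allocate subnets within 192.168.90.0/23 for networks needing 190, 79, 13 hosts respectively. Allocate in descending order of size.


190 hosts -> /24 (254 usable): 192.168.90.0/24
79 hosts -> /25 (126 usable): 192.168.91.0/25
13 hosts -> /28 (14 usable): 192.168.91.128/28
Allocation: 192.168.90.0/24 (190 hosts, 254 usable); 192.168.91.0/25 (79 hosts, 126 usable); 192.168.91.128/28 (13 hosts, 14 usable)


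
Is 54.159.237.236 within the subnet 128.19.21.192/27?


Subnet network: 128.19.21.192
Test IP AND mask: 54.159.237.224
No, 54.159.237.236 is not in 128.19.21.192/27


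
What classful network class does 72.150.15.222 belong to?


First octet: 72
Binary: 01001000
0xxxxxxx -> Class A (1-126)
Class A, default mask 255.0.0.0 (/8)


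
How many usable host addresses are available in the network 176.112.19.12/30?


Host bits = 32 - 30 = 2
Total addresses = 2^2 = 4
Usable = total - 2 (network and broadcast)
Usable hosts: 2


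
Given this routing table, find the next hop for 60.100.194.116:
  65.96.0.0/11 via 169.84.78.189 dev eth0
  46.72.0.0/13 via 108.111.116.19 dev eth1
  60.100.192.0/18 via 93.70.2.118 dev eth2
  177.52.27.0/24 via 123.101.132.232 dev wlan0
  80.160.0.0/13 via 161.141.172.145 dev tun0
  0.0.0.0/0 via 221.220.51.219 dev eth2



Longest prefix match for 60.100.194.116:
  /11 65.96.0.0: no
  /13 46.72.0.0: no
  /18 60.100.192.0: MATCH
  /24 177.52.27.0: no
  /13 80.160.0.0: no
  /0 0.0.0.0: MATCH
Selected: next-hop 93.70.2.118 via eth2 (matched /18)


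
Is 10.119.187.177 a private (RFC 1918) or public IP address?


RFC 1918 private ranges:
  10.0.0.0/8 (10.0.0.0 - 10.255.255.255)
  172.16.0.0/12 (172.16.0.0 - 172.31.255.255)
  192.168.0.0/16 (192.168.0.0 - 192.168.255.255)
Private (in 10.0.0.0/8)


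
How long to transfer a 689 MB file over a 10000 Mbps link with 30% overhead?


Effective throughput = 10000 * (1 - 30/100) = 7000 Mbps
File size in Mb = 689 * 8 = 5512 Mb
Time = 5512 / 7000
Time = 0.7874 seconds


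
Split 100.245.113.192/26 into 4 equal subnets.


New prefix = 26 + 2 = 28
Each subnet has 16 addresses
  100.245.113.192/28
  100.245.113.208/28
  100.245.113.224/28
  100.245.113.240/28
Subnets: 100.245.113.192/28, 100.245.113.208/28, 100.245.113.224/28, 100.245.113.240/28


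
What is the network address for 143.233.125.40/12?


IP:   10001111.11101001.01111101.00101000
Mask: 11111111.11110000.00000000.00000000
AND operation:
Net:  10001111.11100000.00000000.00000000
Network: 143.224.0.0/12


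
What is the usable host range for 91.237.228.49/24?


Network: 91.237.228.0
Broadcast: 91.237.228.255
First usable = network + 1
Last usable = broadcast - 1
Range: 91.237.228.1 to 91.237.228.254


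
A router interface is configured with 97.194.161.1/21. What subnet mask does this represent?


/21 means 21 network bits, 11 host bits
Binary: 11111111111111111111100000000000
Mask: 255.255.248.0


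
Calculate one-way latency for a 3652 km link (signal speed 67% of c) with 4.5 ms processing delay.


Speed = 0.67 * 3e5 km/s = 201000 km/s
Propagation delay = 3652 / 201000 = 0.0182 s = 18.1692 ms
Processing delay = 4.5 ms
Total one-way latency = 22.6692 ms


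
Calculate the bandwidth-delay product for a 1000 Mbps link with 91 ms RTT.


BDP = bandwidth * RTT
= 1000 Mbps * 91 ms
= 1000 * 1e6 * 91 / 1000 bits
= 91000000 bits
= 11375000 bytes
= 11108.3984 KB
BDP = 91000000 bits (11375000 bytes)


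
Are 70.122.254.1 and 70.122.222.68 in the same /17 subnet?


Mask: 255.255.128.0
70.122.254.1 AND mask = 70.122.128.0
70.122.222.68 AND mask = 70.122.128.0
Yes, same subnet (70.122.128.0)


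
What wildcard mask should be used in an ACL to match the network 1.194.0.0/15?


Subnet mask: 255.254.0.0
Wildcard = 255.255.255.255 - subnet mask
255 - 255 = 0
255 - 254 = 1
255 - 0 = 255
255 - 0 = 255
Wildcard: 0.1.255.255


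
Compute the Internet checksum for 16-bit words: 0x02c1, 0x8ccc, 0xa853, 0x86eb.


Sum all words (with carry folding):
+ 0x02c1 = 0x02c1
+ 0x8ccc = 0x8f8d
+ 0xa853 = 0x37e1
+ 0x86eb = 0xbecc
One's complement: ~0xbecc
Checksum = 0x4133


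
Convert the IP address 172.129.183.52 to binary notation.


172 = 10101100
129 = 10000001
183 = 10110111
52 = 00110100
Binary: 10101100.10000001.10110111.00110100


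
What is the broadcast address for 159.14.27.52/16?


Network: 159.14.0.0/16
Host bits = 16
Set all host bits to 1:
Broadcast: 159.14.255.255


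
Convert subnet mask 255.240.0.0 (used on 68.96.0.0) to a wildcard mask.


Subnet mask: 255.240.0.0
Wildcard = 255.255.255.255 - subnet mask
255 - 255 = 0
255 - 240 = 15
255 - 0 = 255
255 - 0 = 255
Wildcard: 0.15.255.255


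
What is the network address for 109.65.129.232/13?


IP:   01101101.01000001.10000001.11101000
Mask: 11111111.11111000.00000000.00000000
AND operation:
Net:  01101101.01000000.00000000.00000000
Network: 109.64.0.0/13


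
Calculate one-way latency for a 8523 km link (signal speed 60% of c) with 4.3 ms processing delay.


Speed = 0.6 * 3e5 km/s = 180000 km/s
Propagation delay = 8523 / 180000 = 0.0474 s = 47.35 ms
Processing delay = 4.3 ms
Total one-way latency = 51.65 ms


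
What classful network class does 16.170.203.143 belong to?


First octet: 16
Binary: 00010000
0xxxxxxx -> Class A (1-126)
Class A, default mask 255.0.0.0 (/8)


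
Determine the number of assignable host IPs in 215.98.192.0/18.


Host bits = 32 - 18 = 14
Total addresses = 2^14 = 16384
Usable = total - 2 (network and broadcast)
Usable hosts: 16382


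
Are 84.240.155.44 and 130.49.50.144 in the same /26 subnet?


Mask: 255.255.255.192
84.240.155.44 AND mask = 84.240.155.0
130.49.50.144 AND mask = 130.49.50.128
No, different subnets (84.240.155.0 vs 130.49.50.128)
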